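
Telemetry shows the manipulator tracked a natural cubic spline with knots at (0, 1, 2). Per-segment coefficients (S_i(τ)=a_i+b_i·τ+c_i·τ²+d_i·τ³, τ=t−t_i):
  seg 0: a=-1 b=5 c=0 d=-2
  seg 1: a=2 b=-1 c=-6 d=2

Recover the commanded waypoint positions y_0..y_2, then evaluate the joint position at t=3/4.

y_0=-1 y_1=2 y_2=-3
S(3/4) = 61/32

y_0 = S_0(0) = a_0 = -1
y_1 = S_1(0) = a_1 = 2
y_2 = S_1(1) = -3
t_q=3/4 is in segment 0 (τ=3/4); S_0(τ)=61/32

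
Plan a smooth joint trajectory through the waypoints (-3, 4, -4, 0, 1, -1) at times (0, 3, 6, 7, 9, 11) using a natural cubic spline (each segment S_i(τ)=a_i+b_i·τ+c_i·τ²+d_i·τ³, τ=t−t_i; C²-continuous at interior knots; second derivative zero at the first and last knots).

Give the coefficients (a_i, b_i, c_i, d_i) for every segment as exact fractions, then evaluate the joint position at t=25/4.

  seg 0: a=-3 b=16733/3732 c=0 d=-2675/11196
  seg 1: a=4 b=-3671/1866 c=-2675/1244 d=795/1244
  seg 2: a=-4 b=8903/3732 c=1120/311 d=-7415/3732
  seg 3: a=0 b=6769/1866 c=-2935/1244 d=2969/7464
  seg 4: a=1 b=-967/933 c=17/622 d=-17/3732
S(25/4) = -255533/79616

Δ: Δ0=7/3, Δ1=-8/3, Δ2=4, Δ3=1/2, Δ4=-1
row 1: diag=12, rhs=-30; c'=1/4, d'=-5/2
row 2: denom=8−3·1/4=29/4; d'=(40−3·-5/2)/(29/4)=190/29
row 3: denom=6−1·4/29=170/29; d'=(-21−1·190/29)/(170/29)=-47/10
row 4: denom=8−2·29/85=622/85; d'=(-9−2·-47/10)/(622/85)=17/311
back: M4=17/311
back: M3=-47/10−29/85·17/311=-2935/622
back: M2=190/29−4/29·-2935/622=2240/311
back: M1=-5/2−1/4·2240/311=-2675/622
M: M0=0, M1=-2675/622, M2=2240/311, M3=-2935/622, M4=17/311, M5=0
seg 0: a=-3, c=M0/2=0, d=(M1−M0)/(6·3)=-2675/11196, b=Δ0−h0·(2M0+M1)/6=16733/3732
seg 1: a=4, c=M1/2=-2675/1244, d=(M2−M1)/(6·3)=795/1244, b=Δ1−h1·(2M1+M2)/6=-3671/1866
seg 2: a=-4, c=M2/2=1120/311, d=(M3−M2)/(6·1)=-7415/3732, b=Δ2−h2·(2M2+M3)/6=8903/3732
seg 3: a=0, c=M3/2=-2935/1244, d=(M4−M3)/(6·2)=2969/7464, b=Δ3−h3·(2M3+M4)/6=6769/1866
seg 4: a=1, c=M4/2=17/622, d=(M5−M4)/(6·2)=-17/3732, b=Δ4−h4·(2M4+M5)/6=-967/933
t_q=25/4 → seg 2, τ=1/4; S=-4+8903/3732·τ+1120/311·τ²+-7415/3732·τ³=-255533/79616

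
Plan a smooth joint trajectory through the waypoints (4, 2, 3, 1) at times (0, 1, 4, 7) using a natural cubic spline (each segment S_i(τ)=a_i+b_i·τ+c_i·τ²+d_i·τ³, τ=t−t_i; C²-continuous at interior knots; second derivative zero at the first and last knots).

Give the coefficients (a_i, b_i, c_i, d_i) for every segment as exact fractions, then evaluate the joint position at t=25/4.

Δ: Δ0=-2, Δ1=1/3, Δ2=-2/3
row 1: diag=8, rhs=14; c'=3/8, d'=7/4
row 2: denom=12−3·3/8=87/8; d'=(-6−3·7/4)/(87/8)=-30/29
back: M2=-30/29
back: M1=7/4−3/8·-30/29=62/29
M: M0=0, M1=62/29, M2=-30/29, M3=0
seg 0: a=4, c=M0/2=0, d=(M1−M0)/(6·1)=31/87, b=Δ0−h0·(2M0+M1)/6=-205/87
seg 1: a=2, c=M1/2=31/29, d=(M2−M1)/(6·3)=-46/261, b=Δ1−h1·(2M1+M2)/6=-112/87
seg 2: a=3, c=M2/2=-15/29, d=(M3−M2)/(6·3)=5/87, b=Δ2−h2·(2M2+M3)/6=32/87
t_q=25/4 → seg 2, τ=9/4; S=3+32/87·τ+-15/29·τ²+5/87·τ³=3459/1856

  seg 0: a=4 b=-205/87 c=0 d=31/87
  seg 1: a=2 b=-112/87 c=31/29 d=-46/261
  seg 2: a=3 b=32/87 c=-15/29 d=5/87
S(25/4) = 3459/1856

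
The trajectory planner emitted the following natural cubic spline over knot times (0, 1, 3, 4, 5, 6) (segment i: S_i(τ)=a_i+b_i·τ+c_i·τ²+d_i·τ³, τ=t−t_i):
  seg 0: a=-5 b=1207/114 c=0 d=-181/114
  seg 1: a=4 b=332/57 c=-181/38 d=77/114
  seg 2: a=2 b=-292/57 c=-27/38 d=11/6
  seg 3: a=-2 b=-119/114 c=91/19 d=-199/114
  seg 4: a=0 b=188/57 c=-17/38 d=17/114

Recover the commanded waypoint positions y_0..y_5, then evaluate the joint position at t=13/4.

y_0=-5 y_1=4 y_2=2 y_3=-2 y_4=0 y_5=3
S(13/4) = 1711/2432

y_0 = S_0(0) = a_0 = -5
y_1 = S_1(0) = a_1 = 4
y_2 = S_2(0) = a_2 = 2
y_3 = S_3(0) = a_3 = -2
y_4 = S_4(0) = a_4 = 0
y_5 = S_4(1) = 3
t_q=13/4 is in segment 2 (τ=1/4); S_2(τ)=1711/2432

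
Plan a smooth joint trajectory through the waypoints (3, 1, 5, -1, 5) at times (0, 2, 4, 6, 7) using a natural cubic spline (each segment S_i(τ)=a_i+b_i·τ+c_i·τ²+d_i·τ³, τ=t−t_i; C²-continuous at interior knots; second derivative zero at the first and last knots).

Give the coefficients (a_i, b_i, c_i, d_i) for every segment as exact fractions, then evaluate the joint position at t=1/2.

Δ: Δ0=-1, Δ1=2, Δ2=-3, Δ3=6
row 1: diag=8, rhs=18; c'=1/4, d'=9/4
row 2: denom=8−2·1/4=15/2; d'=(-30−2·9/4)/(15/2)=-23/5
row 3: denom=6−2·4/15=82/15; d'=(54−2·-23/5)/(82/15)=474/41
back: M3=474/41
back: M2=-23/5−4/15·474/41=-315/41
back: M1=9/4−1/4·-315/41=171/41
M: M0=0, M1=171/41, M2=-315/41, M3=474/41, M4=0
seg 0: a=3, c=M0/2=0, d=(M1−M0)/(6·2)=57/164, b=Δ0−h0·(2M0+M1)/6=-98/41
seg 1: a=1, c=M1/2=171/82, d=(M2−M1)/(6·2)=-81/82, b=Δ1−h1·(2M1+M2)/6=73/41
seg 2: a=5, c=M2/2=-315/82, d=(M3−M2)/(6·2)=263/164, b=Δ2−h2·(2M2+M3)/6=-71/41
seg 3: a=-1, c=M3/2=237/41, d=(M4−M3)/(6·1)=-79/41, b=Δ3−h3·(2M3+M4)/6=88/41
t_q=1/2 → seg 0, τ=1/2; S=3+-98/41·τ+0·τ²+57/164·τ³=2425/1312

  seg 0: a=3 b=-98/41 c=0 d=57/164
  seg 1: a=1 b=73/41 c=171/82 d=-81/82
  seg 2: a=5 b=-71/41 c=-315/82 d=263/164
  seg 3: a=-1 b=88/41 c=237/41 d=-79/41
S(1/2) = 2425/1312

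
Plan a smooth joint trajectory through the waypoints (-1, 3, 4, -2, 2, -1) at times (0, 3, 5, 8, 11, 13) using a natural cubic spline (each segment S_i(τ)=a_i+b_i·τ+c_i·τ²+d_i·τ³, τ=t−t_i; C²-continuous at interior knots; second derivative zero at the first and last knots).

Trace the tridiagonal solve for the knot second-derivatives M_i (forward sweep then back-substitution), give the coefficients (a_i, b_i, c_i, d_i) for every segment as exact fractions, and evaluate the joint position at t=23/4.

  seg 0: a=-1 b=365/271 c=0 d=-11/7317
  seg 1: a=3 b=354/271 c=-11/813 d=-1267/6504
  seg 2: a=4 b=-1765/1626 c=-3845/3252 d=8561/29268
  seg 3: a=-2 b=-917/3252 c=393/271 d=-2965/9756
  seg 4: a=2 b=347/1626 c=-1393/1084 d=1393/6504
S(23/4) = 183445/69376

Δ: Δ0=4/3, Δ1=1/2, Δ2=-2, Δ3=4/3, Δ4=-3/2
row 1: diag=10, rhs=-5; c'=1/5, d'=-1/2
row 2: denom=10−2·1/5=48/5; d'=(-15−2·-1/2)/(48/5)=-35/24
row 3: denom=12−3·5/16=177/16; d'=(20−3·-35/24)/(177/16)=130/59
row 4: denom=10−3·16/59=542/59; d'=(-17−3·130/59)/(542/59)=-1393/542
back: M4=-1393/542
back: M3=130/59−16/59·-1393/542=786/271
back: M2=-35/24−5/16·786/271=-3845/1626
back: M1=-1/2−1/5·-3845/1626=-22/813
M: M0=0, M1=-22/813, M2=-3845/1626, M3=786/271, M4=-1393/542, M5=0
seg 0: a=-1, c=M0/2=0, d=(M1−M0)/(6·3)=-11/7317, b=Δ0−h0·(2M0+M1)/6=365/271
seg 1: a=3, c=M1/2=-11/813, d=(M2−M1)/(6·2)=-1267/6504, b=Δ1−h1·(2M1+M2)/6=354/271
seg 2: a=4, c=M2/2=-3845/3252, d=(M3−M2)/(6·3)=8561/29268, b=Δ2−h2·(2M2+M3)/6=-1765/1626
seg 3: a=-2, c=M3/2=393/271, d=(M4−M3)/(6·3)=-2965/9756, b=Δ3−h3·(2M3+M4)/6=-917/3252
seg 4: a=2, c=M4/2=-1393/1084, d=(M5−M4)/(6·2)=1393/6504, b=Δ4−h4·(2M4+M5)/6=347/1626
t_q=23/4 → seg 2, τ=3/4; S=4+-1765/1626·τ+-3845/3252·τ²+8561/29268·τ³=183445/69376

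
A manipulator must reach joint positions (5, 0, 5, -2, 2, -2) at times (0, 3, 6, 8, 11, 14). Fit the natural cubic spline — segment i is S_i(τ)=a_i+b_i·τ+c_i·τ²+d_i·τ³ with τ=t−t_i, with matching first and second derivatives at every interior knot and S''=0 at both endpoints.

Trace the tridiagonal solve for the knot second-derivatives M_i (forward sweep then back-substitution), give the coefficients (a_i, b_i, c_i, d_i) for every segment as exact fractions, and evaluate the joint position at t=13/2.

  seg 0: a=5 b=-2707/870 c=0 d=419/2610
  seg 1: a=0 b=532/435 c=419/290 d=-677/1566
  seg 2: a=5 b=-1549/870 c=-1064/435 d=23/29
  seg 3: a=-2 b=-1781/870 c=1006/435 d=-619/1566
  seg 4: a=2 b=503/435 c=-361/290 d=361/2610
S(13/2) = 4173/1160

Δ: Δ0=-5/3, Δ1=5/3, Δ2=-7/2, Δ3=4/3, Δ4=-4/3
row 1: diag=12, rhs=20; c'=1/4, d'=5/3
row 2: denom=10−3·1/4=37/4; d'=(-31−3·5/3)/(37/4)=-144/37
row 3: denom=10−2·8/37=354/37; d'=(29−2·-144/37)/(354/37)=1361/354
row 4: denom=12−3·37/118=1305/118; d'=(-16−3·1361/354)/(1305/118)=-361/145
back: M4=-361/145
back: M3=1361/354−37/118·-361/145=2012/435
back: M2=-144/37−8/37·2012/435=-2128/435
back: M1=5/3−1/4·-2128/435=419/145
M: M0=0, M1=419/145, M2=-2128/435, M3=2012/435, M4=-361/145, M5=0
seg 0: a=5, c=M0/2=0, d=(M1−M0)/(6·3)=419/2610, b=Δ0−h0·(2M0+M1)/6=-2707/870
seg 1: a=0, c=M1/2=419/290, d=(M2−M1)/(6·3)=-677/1566, b=Δ1−h1·(2M1+M2)/6=532/435
seg 2: a=5, c=M2/2=-1064/435, d=(M3−M2)/(6·2)=23/29, b=Δ2−h2·(2M2+M3)/6=-1549/870
seg 3: a=-2, c=M3/2=1006/435, d=(M4−M3)/(6·3)=-619/1566, b=Δ3−h3·(2M3+M4)/6=-1781/870
seg 4: a=2, c=M4/2=-361/290, d=(M5−M4)/(6·3)=361/2610, b=Δ4−h4·(2M4+M5)/6=503/435
t_q=13/2 → seg 2, τ=1/2; S=5+-1549/870·τ+-1064/435·τ²+23/29·τ³=4173/1160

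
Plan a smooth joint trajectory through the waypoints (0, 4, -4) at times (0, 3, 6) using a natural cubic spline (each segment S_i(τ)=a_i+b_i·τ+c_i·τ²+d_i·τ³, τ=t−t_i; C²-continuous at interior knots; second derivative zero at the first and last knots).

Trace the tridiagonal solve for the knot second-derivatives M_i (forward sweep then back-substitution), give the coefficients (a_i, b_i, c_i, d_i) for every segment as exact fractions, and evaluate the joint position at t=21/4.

Δ: Δ0=4/3, Δ1=-8/3
row 1: diag=12, rhs=-24; c'=1/4, d'=-2
back: M1=-2
M: M0=0, M1=-2, M2=0
seg 0: a=0, c=M0/2=0, d=(M1−M0)/(6·3)=-1/9, b=Δ0−h0·(2M0+M1)/6=7/3
seg 1: a=4, c=M1/2=-1, d=(M2−M1)/(6·3)=1/9, b=Δ1−h1·(2M1+M2)/6=-2/3
t_q=21/4 → seg 1, τ=9/4; S=4+-2/3·τ+-1·τ²+1/9·τ³=-83/64

  seg 0: a=0 b=7/3 c=0 d=-1/9
  seg 1: a=4 b=-2/3 c=-1 d=1/9
S(21/4) = -83/64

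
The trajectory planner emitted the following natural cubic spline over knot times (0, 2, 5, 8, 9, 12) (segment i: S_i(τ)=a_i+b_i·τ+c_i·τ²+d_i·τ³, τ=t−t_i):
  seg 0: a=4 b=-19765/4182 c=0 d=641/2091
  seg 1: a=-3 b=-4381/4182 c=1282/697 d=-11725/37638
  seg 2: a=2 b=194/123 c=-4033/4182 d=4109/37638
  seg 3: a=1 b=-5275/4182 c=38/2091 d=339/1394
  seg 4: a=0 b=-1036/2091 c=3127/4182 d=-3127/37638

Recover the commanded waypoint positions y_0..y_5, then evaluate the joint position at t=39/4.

y_0=4 y_1=-3 y_2=2 y_3=1 y_4=0 y_5=3
S(39/4) = 1245/89216

y_0 = S_0(0) = a_0 = 4
y_1 = S_1(0) = a_1 = -3
y_2 = S_2(0) = a_2 = 2
y_3 = S_3(0) = a_3 = 1
y_4 = S_4(0) = a_4 = 0
y_5 = S_4(3) = 3
t_q=39/4 is in segment 4 (τ=3/4); S_4(τ)=1245/89216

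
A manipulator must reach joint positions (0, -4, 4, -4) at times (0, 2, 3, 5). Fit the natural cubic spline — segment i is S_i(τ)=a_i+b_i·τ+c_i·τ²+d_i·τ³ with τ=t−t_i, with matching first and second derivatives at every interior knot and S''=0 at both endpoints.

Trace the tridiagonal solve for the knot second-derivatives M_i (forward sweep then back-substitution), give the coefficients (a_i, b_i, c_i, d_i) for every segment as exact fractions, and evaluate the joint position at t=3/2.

Δ: Δ0=-2, Δ1=8, Δ2=-4
row 1: diag=6, rhs=60; c'=1/6, d'=10
row 2: denom=6−1·1/6=35/6; d'=(-72−1·10)/(35/6)=-492/35
back: M2=-492/35
back: M1=10−1/6·-492/35=432/35
M: M0=0, M1=432/35, M2=-492/35, M3=0
seg 0: a=0, c=M0/2=0, d=(M1−M0)/(6·2)=36/35, b=Δ0−h0·(2M0+M1)/6=-214/35
seg 1: a=-4, c=M1/2=216/35, d=(M2−M1)/(6·1)=-22/5, b=Δ1−h1·(2M1+M2)/6=218/35
seg 2: a=4, c=M2/2=-246/35, d=(M3−M2)/(6·2)=41/35, b=Δ2−h2·(2M2+M3)/6=188/35
t_q=3/2 → seg 0, τ=3/2; S=0+-214/35·τ+0·τ²+36/35·τ³=-57/10

  seg 0: a=0 b=-214/35 c=0 d=36/35
  seg 1: a=-4 b=218/35 c=216/35 d=-22/5
  seg 2: a=4 b=188/35 c=-246/35 d=41/35
S(3/2) = -57/10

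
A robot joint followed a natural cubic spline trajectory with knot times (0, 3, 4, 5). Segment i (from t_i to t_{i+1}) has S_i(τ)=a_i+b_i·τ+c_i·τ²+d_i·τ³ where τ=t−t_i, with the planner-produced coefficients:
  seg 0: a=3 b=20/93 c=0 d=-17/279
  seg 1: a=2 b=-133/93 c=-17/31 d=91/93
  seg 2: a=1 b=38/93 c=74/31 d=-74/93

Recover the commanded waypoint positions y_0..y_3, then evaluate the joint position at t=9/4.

y_0 = S_0(0) = a_0 = 3
y_1 = S_1(0) = a_1 = 2
y_2 = S_2(0) = a_2 = 1
y_3 = S_2(1) = 3
t_q=9/4 is in segment 0 (τ=9/4); S_0(τ)=5535/1984

y_0=3 y_1=2 y_2=1 y_3=3
S(9/4) = 5535/1984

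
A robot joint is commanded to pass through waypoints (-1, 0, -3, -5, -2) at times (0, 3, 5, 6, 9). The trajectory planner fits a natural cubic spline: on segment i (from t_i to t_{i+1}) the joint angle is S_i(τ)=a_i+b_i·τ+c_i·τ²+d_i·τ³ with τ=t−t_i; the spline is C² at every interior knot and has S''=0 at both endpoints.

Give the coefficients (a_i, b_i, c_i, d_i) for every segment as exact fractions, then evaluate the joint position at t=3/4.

  seg 0: a=-1 b=725/876 c=0 d=-433/7884
  seg 1: a=0 b=-287/438 c=-433/876 d=21/584
  seg 2: a=-3 b=-482/219 c=-61/219 d=35/73
  seg 3: a=-5 b=-289/219 c=254/219 d=-254/1971
S(3/4) = -7521/18688

Δ: Δ0=1/3, Δ1=-3/2, Δ2=-2, Δ3=1
row 1: diag=10, rhs=-11; c'=1/5, d'=-11/10
row 2: denom=6−2·1/5=28/5; d'=(-3−2·-11/10)/(28/5)=-1/7
row 3: denom=8−1·5/28=219/28; d'=(18−1·-1/7)/(219/28)=508/219
back: M3=508/219
back: M2=-1/7−5/28·508/219=-122/219
back: M1=-11/10−1/5·-122/219=-433/438
M: M0=0, M1=-433/438, M2=-122/219, M3=508/219, M4=0
seg 0: a=-1, c=M0/2=0, d=(M1−M0)/(6·3)=-433/7884, b=Δ0−h0·(2M0+M1)/6=725/876
seg 1: a=0, c=M1/2=-433/876, d=(M2−M1)/(6·2)=21/584, b=Δ1−h1·(2M1+M2)/6=-287/438
seg 2: a=-3, c=M2/2=-61/219, d=(M3−M2)/(6·1)=35/73, b=Δ2−h2·(2M2+M3)/6=-482/219
seg 3: a=-5, c=M3/2=254/219, d=(M4−M3)/(6·3)=-254/1971, b=Δ3−h3·(2M3+M4)/6=-289/219
t_q=3/4 → seg 0, τ=3/4; S=-1+725/876·τ+0·τ²+-433/7884·τ³=-7521/18688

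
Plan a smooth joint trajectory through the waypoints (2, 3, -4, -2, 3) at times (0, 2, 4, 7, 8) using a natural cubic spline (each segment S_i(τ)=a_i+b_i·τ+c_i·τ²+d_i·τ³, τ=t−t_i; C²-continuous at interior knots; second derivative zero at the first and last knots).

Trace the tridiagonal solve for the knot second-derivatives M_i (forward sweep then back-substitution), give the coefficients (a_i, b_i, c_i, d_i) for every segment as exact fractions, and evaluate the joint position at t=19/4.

Δ: Δ0=1/2, Δ1=-7/2, Δ2=2/3, Δ3=5
row 1: diag=8, rhs=-24; c'=1/4, d'=-3
row 2: denom=10−2·1/4=19/2; d'=(25−2·-3)/(19/2)=62/19
row 3: denom=8−3·6/19=134/19; d'=(26−3·62/19)/(134/19)=154/67
back: M3=154/67
back: M2=62/19−6/19·154/67=170/67
back: M1=-3−1/4·170/67=-487/134
M: M0=0, M1=-487/134, M2=170/67, M3=154/67, M4=0
seg 0: a=2, c=M0/2=0, d=(M1−M0)/(6·2)=-487/1608, b=Δ0−h0·(2M0+M1)/6=344/201
seg 1: a=3, c=M1/2=-487/268, d=(M2−M1)/(6·2)=827/1608, b=Δ1−h1·(2M1+M2)/6=-773/402
seg 2: a=-4, c=M2/2=85/67, d=(M3−M2)/(6·3)=-8/603, b=Δ2−h2·(2M2+M3)/6=-607/201
seg 3: a=-2, c=M3/2=77/67, d=(M4−M3)/(6·1)=-77/201, b=Δ3−h3·(2M3+M4)/6=851/201
t_q=19/4 → seg 2, τ=3/4; S=-4+-607/201·τ+85/67·τ²+-8/603·τ³=-5957/1072

  seg 0: a=2 b=344/201 c=0 d=-487/1608
  seg 1: a=3 b=-773/402 c=-487/268 d=827/1608
  seg 2: a=-4 b=-607/201 c=85/67 d=-8/603
  seg 3: a=-2 b=851/201 c=77/67 d=-77/201
S(19/4) = -5957/1072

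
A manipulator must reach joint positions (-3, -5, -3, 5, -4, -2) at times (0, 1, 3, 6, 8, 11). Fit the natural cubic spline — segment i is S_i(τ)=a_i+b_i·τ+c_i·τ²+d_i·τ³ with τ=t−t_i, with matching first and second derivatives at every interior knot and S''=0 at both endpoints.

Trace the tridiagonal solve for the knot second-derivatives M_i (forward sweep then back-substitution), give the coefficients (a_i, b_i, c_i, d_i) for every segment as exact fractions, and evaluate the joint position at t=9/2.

  seg 0: a=-3 b=-185/78 c=0 d=29/78
  seg 1: a=-5 b=-49/39 c=29/26 d=1/156
  seg 2: a=-3 b=128/39 c=15/13 d=-53/117
  seg 3: a=5 b=-79/39 c=-38/13 d=263/312
  seg 4: a=-4 b=-281/78 c=111/52 d=-37/156
S(9/2) = 311/104

Δ: Δ0=-2, Δ1=1, Δ2=8/3, Δ3=-9/2, Δ4=2/3
row 1: diag=6, rhs=18; c'=1/3, d'=3
row 2: denom=10−2·1/3=28/3; d'=(10−2·3)/(28/3)=3/7
row 3: denom=10−3·9/28=253/28; d'=(-43−3·3/7)/(253/28)=-1240/253
row 4: denom=10−2·56/253=2418/253; d'=(31−2·-1240/253)/(2418/253)=111/26
back: M4=111/26
back: M3=-1240/253−56/253·111/26=-76/13
back: M2=3/7−9/28·-76/13=30/13
back: M1=3−1/3·30/13=29/13
M: M0=0, M1=29/13, M2=30/13, M3=-76/13, M4=111/26, M5=0
seg 0: a=-3, c=M0/2=0, d=(M1−M0)/(6·1)=29/78, b=Δ0−h0·(2M0+M1)/6=-185/78
seg 1: a=-5, c=M1/2=29/26, d=(M2−M1)/(6·2)=1/156, b=Δ1−h1·(2M1+M2)/6=-49/39
seg 2: a=-3, c=M2/2=15/13, d=(M3−M2)/(6·3)=-53/117, b=Δ2−h2·(2M2+M3)/6=128/39
seg 3: a=5, c=M3/2=-38/13, d=(M4−M3)/(6·2)=263/312, b=Δ3−h3·(2M3+M4)/6=-79/39
seg 4: a=-4, c=M4/2=111/52, d=(M5−M4)/(6·3)=-37/156, b=Δ4−h4·(2M4+M5)/6=-281/78
t_q=9/2 → seg 2, τ=3/2; S=-3+128/39·τ+15/13·τ²+-53/117·τ³=311/104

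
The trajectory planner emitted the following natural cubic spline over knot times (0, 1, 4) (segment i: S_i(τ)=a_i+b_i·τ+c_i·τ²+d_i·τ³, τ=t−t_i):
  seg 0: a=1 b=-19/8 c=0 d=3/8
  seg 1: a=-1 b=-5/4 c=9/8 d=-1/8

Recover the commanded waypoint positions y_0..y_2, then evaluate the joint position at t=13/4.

y_0=1 y_1=-1 y_2=2
S(13/4) = 235/512

y_0 = S_0(0) = a_0 = 1
y_1 = S_1(0) = a_1 = -1
y_2 = S_1(3) = 2
t_q=13/4 is in segment 1 (τ=9/4); S_1(τ)=235/512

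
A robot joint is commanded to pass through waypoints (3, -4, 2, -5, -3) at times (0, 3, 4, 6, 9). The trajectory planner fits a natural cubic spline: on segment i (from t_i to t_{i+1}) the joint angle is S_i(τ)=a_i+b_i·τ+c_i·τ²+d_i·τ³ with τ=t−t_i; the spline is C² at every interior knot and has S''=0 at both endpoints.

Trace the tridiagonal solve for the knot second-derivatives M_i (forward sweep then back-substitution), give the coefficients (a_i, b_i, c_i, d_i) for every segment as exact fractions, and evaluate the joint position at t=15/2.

  seg 0: a=3 b=-1366/219 c=0 d=95/219
  seg 1: a=-4 b=1199/219 c=285/73 d=-740/219
  seg 2: a=2 b=689/219 c=-455/73 d=2549/1752
  seg 3: a=-5 b=-1895/438 c=729/292 d=-81/292
S(15/2) = -15905/2336

Δ: Δ0=-7/3, Δ1=6, Δ2=-7/2, Δ3=2/3
row 1: diag=8, rhs=50; c'=1/8, d'=25/4
row 2: denom=6−1·1/8=47/8; d'=(-57−1·25/4)/(47/8)=-506/47
row 3: denom=10−2·16/47=438/47; d'=(25−2·-506/47)/(438/47)=729/146
back: M3=729/146
back: M2=-506/47−16/47·729/146=-910/73
back: M1=25/4−1/8·-910/73=570/73
M: M0=0, M1=570/73, M2=-910/73, M3=729/146, M4=0
seg 0: a=3, c=M0/2=0, d=(M1−M0)/(6·3)=95/219, b=Δ0−h0·(2M0+M1)/6=-1366/219
seg 1: a=-4, c=M1/2=285/73, d=(M2−M1)/(6·1)=-740/219, b=Δ1−h1·(2M1+M2)/6=1199/219
seg 2: a=2, c=M2/2=-455/73, d=(M3−M2)/(6·2)=2549/1752, b=Δ2−h2·(2M2+M3)/6=689/219
seg 3: a=-5, c=M3/2=729/292, d=(M4−M3)/(6·3)=-81/292, b=Δ3−h3·(2M3+M4)/6=-1895/438
t_q=15/2 → seg 3, τ=3/2; S=-5+-1895/438·τ+729/292·τ²+-81/292·τ³=-15905/2336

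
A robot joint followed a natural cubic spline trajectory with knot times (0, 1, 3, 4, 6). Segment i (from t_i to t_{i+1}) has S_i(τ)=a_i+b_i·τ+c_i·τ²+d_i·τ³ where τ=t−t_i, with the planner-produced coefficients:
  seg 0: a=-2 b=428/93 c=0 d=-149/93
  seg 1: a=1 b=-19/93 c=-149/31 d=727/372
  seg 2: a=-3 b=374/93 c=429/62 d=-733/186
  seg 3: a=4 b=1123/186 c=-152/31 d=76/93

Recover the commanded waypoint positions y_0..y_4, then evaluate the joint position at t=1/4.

y_0=-2 y_1=1 y_2=-3 y_3=4 y_4=3
S(1/4) = -1735/1984

y_0 = S_0(0) = a_0 = -2
y_1 = S_1(0) = a_1 = 1
y_2 = S_2(0) = a_2 = -3
y_3 = S_3(0) = a_3 = 4
y_4 = S_3(2) = 3
t_q=1/4 is in segment 0 (τ=1/4); S_0(τ)=-1735/1984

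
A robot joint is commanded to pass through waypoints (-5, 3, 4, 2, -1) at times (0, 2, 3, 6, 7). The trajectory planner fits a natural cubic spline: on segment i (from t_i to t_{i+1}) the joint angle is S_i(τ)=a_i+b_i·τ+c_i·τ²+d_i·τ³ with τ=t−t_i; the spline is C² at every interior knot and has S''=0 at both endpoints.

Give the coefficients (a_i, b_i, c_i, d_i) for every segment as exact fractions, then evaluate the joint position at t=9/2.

Δ: Δ0=4, Δ1=1, Δ2=-2/3, Δ3=-3
row 1: diag=6, rhs=-18; c'=1/6, d'=-3
row 2: denom=8−1·1/6=47/6; d'=(-10−1·-3)/(47/6)=-42/47
row 3: denom=8−3·18/47=322/47; d'=(-14−3·-42/47)/(322/47)=-38/23
back: M3=-38/23
back: M2=-42/47−18/47·-38/23=-6/23
back: M1=-3−1/6·-6/23=-68/23
M: M0=0, M1=-68/23, M2=-6/23, M3=-38/23, M4=0
seg 0: a=-5, c=M0/2=0, d=(M1−M0)/(6·2)=-17/69, b=Δ0−h0·(2M0+M1)/6=344/69
seg 1: a=3, c=M1/2=-34/23, d=(M2−M1)/(6·1)=31/69, b=Δ1−h1·(2M1+M2)/6=140/69
seg 2: a=4, c=M2/2=-3/23, d=(M3−M2)/(6·3)=-16/207, b=Δ2−h2·(2M2+M3)/6=29/69
seg 3: a=2, c=M3/2=-19/23, d=(M4−M3)/(6·1)=19/69, b=Δ3−h3·(2M3+M4)/6=-169/69
t_q=9/2 → seg 2, τ=3/2; S=4+29/69·τ+-3/23·τ²+-16/207·τ³=375/92

  seg 0: a=-5 b=344/69 c=0 d=-17/69
  seg 1: a=3 b=140/69 c=-34/23 d=31/69
  seg 2: a=4 b=29/69 c=-3/23 d=-16/207
  seg 3: a=2 b=-169/69 c=-19/23 d=19/69
S(9/2) = 375/92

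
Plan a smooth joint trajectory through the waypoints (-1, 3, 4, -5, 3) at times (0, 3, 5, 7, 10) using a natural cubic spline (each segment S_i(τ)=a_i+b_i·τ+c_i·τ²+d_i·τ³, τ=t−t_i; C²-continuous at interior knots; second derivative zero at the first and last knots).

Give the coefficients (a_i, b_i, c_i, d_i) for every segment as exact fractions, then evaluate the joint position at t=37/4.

  seg 0: a=-1 b=191/180 c=0 d=49/1620
  seg 1: a=3 b=169/90 c=49/180 d=-173/360
  seg 2: a=4 b=-14/5 c=-47/18 d=317/360
  seg 3: a=-5 b=-241/90 c=481/180 d=-481/1620
S(37/4) = -225/256

Δ: Δ0=4/3, Δ1=1/2, Δ2=-9/2, Δ3=8/3
row 1: diag=10, rhs=-5; c'=1/5, d'=-1/2
row 2: denom=8−2·1/5=38/5; d'=(-30−2·-1/2)/(38/5)=-145/38
row 3: denom=10−2·5/19=180/19; d'=(43−2·-145/38)/(180/19)=481/90
back: M3=481/90
back: M2=-145/38−5/19·481/90=-47/9
back: M1=-1/2−1/5·-47/9=49/90
M: M0=0, M1=49/90, M2=-47/9, M3=481/90, M4=0
seg 0: a=-1, c=M0/2=0, d=(M1−M0)/(6·3)=49/1620, b=Δ0−h0·(2M0+M1)/6=191/180
seg 1: a=3, c=M1/2=49/180, d=(M2−M1)/(6·2)=-173/360, b=Δ1−h1·(2M1+M2)/6=169/90
seg 2: a=4, c=M2/2=-47/18, d=(M3−M2)/(6·2)=317/360, b=Δ2−h2·(2M2+M3)/6=-14/5
seg 3: a=-5, c=M3/2=481/180, d=(M4−M3)/(6·3)=-481/1620, b=Δ3−h3·(2M3+M4)/6=-241/90
t_q=37/4 → seg 3, τ=9/4; S=-5+-241/90·τ+481/180·τ²+-481/1620·τ³=-225/256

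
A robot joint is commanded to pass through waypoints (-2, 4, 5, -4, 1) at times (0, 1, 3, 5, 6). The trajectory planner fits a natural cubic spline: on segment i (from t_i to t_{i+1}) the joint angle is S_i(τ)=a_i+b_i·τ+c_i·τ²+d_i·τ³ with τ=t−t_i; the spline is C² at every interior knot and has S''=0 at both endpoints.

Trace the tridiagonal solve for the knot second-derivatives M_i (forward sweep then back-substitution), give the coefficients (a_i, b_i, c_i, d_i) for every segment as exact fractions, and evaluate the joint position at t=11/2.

Δ: Δ0=6, Δ1=1/2, Δ2=-9/2, Δ3=5
row 1: diag=6, rhs=-33; c'=1/3, d'=-11/2
row 2: denom=8−2·1/3=22/3; d'=(-30−2·-11/2)/(22/3)=-57/22
row 3: denom=6−2·3/11=60/11; d'=(57−2·-57/22)/(60/11)=57/5
back: M3=57/5
back: M2=-57/22−3/11·57/5=-57/10
back: M1=-11/2−1/3·-57/10=-18/5
M: M0=0, M1=-18/5, M2=-57/10, M3=57/5, M4=0
seg 0: a=-2, c=M0/2=0, d=(M1−M0)/(6·1)=-3/5, b=Δ0−h0·(2M0+M1)/6=33/5
seg 1: a=4, c=M1/2=-9/5, d=(M2−M1)/(6·2)=-7/40, b=Δ1−h1·(2M1+M2)/6=24/5
seg 2: a=5, c=M2/2=-57/20, d=(M3−M2)/(6·2)=57/40, b=Δ2−h2·(2M2+M3)/6=-9/2
seg 3: a=-4, c=M3/2=57/10, d=(M4−M3)/(6·1)=-19/10, b=Δ3−h3·(2M3+M4)/6=6/5
t_q=11/2 → seg 3, τ=1/2; S=-4+6/5·τ+57/10·τ²+-19/10·τ³=-177/80

  seg 0: a=-2 b=33/5 c=0 d=-3/5
  seg 1: a=4 b=24/5 c=-9/5 d=-7/40
  seg 2: a=5 b=-9/2 c=-57/20 d=57/40
  seg 3: a=-4 b=6/5 c=57/10 d=-19/10
S(11/2) = -177/80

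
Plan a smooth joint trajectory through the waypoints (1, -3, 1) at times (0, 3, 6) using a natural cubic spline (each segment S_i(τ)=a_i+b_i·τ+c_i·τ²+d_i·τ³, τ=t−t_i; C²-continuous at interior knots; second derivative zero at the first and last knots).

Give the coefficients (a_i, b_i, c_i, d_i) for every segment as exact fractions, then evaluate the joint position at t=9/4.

Δ: Δ0=-4/3, Δ1=4/3
row 1: diag=12, rhs=16; c'=1/4, d'=4/3
back: M1=4/3
M: M0=0, M1=4/3, M2=0
seg 0: a=1, c=M0/2=0, d=(M1−M0)/(6·3)=2/27, b=Δ0−h0·(2M0+M1)/6=-2
seg 1: a=-3, c=M1/2=2/3, d=(M2−M1)/(6·3)=-2/27, b=Δ1−h1·(2M1+M2)/6=0
t_q=9/4 → seg 0, τ=9/4; S=1+-2·τ+0·τ²+2/27·τ³=-85/32

  seg 0: a=1 b=-2 c=0 d=2/27
  seg 1: a=-3 b=0 c=2/3 d=-2/27
S(9/4) = -85/32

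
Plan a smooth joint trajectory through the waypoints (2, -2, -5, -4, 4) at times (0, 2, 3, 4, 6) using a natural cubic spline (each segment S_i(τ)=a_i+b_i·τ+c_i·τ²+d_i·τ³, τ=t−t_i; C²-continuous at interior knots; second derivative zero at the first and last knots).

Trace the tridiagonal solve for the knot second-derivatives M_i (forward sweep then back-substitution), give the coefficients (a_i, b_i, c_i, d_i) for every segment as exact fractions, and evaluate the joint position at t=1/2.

Δ: Δ0=-2, Δ1=-3, Δ2=1, Δ3=4
row 1: diag=6, rhs=-6; c'=1/6, d'=-1
row 2: denom=4−1·1/6=23/6; d'=(24−1·-1)/(23/6)=150/23
row 3: denom=6−1·6/23=132/23; d'=(18−1·150/23)/(132/23)=2
back: M3=2
back: M2=150/23−6/23·2=6
back: M1=-1−1/6·6=-2
M: M0=0, M1=-2, M2=6, M3=2, M4=0
seg 0: a=2, c=M0/2=0, d=(M1−M0)/(6·2)=-1/6, b=Δ0−h0·(2M0+M1)/6=-4/3
seg 1: a=-2, c=M1/2=-1, d=(M2−M1)/(6·1)=4/3, b=Δ1−h1·(2M1+M2)/6=-10/3
seg 2: a=-5, c=M2/2=3, d=(M3−M2)/(6·1)=-2/3, b=Δ2−h2·(2M2+M3)/6=-4/3
seg 3: a=-4, c=M3/2=1, d=(M4−M3)/(6·2)=-1/6, b=Δ3−h3·(2M3+M4)/6=8/3
t_q=1/2 → seg 0, τ=1/2; S=2+-4/3·τ+0·τ²+-1/6·τ³=21/16

  seg 0: a=2 b=-4/3 c=0 d=-1/6
  seg 1: a=-2 b=-10/3 c=-1 d=4/3
  seg 2: a=-5 b=-4/3 c=3 d=-2/3
  seg 3: a=-4 b=8/3 c=1 d=-1/6
S(1/2) = 21/16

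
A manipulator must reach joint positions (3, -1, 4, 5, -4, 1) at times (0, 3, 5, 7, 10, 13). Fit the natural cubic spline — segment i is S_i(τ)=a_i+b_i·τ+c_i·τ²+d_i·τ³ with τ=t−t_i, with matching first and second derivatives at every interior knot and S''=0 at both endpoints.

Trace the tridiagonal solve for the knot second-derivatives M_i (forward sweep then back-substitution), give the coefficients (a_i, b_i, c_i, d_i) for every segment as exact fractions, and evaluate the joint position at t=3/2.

Δ: Δ0=-4/3, Δ1=5/2, Δ2=1/2, Δ3=-3, Δ4=5/3
row 1: diag=10, rhs=23; c'=1/5, d'=23/10
row 2: denom=8−2·1/5=38/5; d'=(-12−2·23/10)/(38/5)=-83/38
row 3: denom=10−2·5/19=180/19; d'=(-21−2·-83/38)/(180/19)=-79/45
row 4: denom=12−3·19/60=221/20; d'=(28−3·-79/45)/(221/20)=1996/663
back: M4=1996/663
back: M3=-79/45−19/60·1996/663=-1796/663
back: M2=-83/38−5/19·-1796/663=-1951/1326
back: M1=23/10−1/5·-1951/1326=1720/663
M: M0=0, M1=1720/663, M2=-1951/1326, M3=-1796/663, M4=1996/663, M5=0
seg 0: a=3, c=M0/2=0, d=(M1−M0)/(6·3)=860/5967, b=Δ0−h0·(2M0+M1)/6=-1744/663
seg 1: a=-1, c=M1/2=860/663, d=(M2−M1)/(6·2)=-599/1768, b=Δ1−h1·(2M1+M2)/6=836/663
seg 2: a=4, c=M2/2=-1951/2652, d=(M3−M2)/(6·2)=-547/5304, b=Δ2−h2·(2M2+M3)/6=3161/1326
seg 3: a=5, c=M3/2=-898/663, d=(M4−M3)/(6·3)=632/1989, b=Δ3−h3·(2M3+M4)/6=-397/221
seg 4: a=-4, c=M4/2=998/663, d=(M5−M4)/(6·3)=-998/5967, b=Δ4−h4·(2M4+M5)/6=-297/221
t_q=3/2 → seg 0, τ=3/2; S=3+-1744/663·τ+0·τ²+860/5967·τ³=-203/442

  seg 0: a=3 b=-1744/663 c=0 d=860/5967
  seg 1: a=-1 b=836/663 c=860/663 d=-599/1768
  seg 2: a=4 b=3161/1326 c=-1951/2652 d=-547/5304
  seg 3: a=5 b=-397/221 c=-898/663 d=632/1989
  seg 4: a=-4 b=-297/221 c=998/663 d=-998/5967
S(3/2) = -203/442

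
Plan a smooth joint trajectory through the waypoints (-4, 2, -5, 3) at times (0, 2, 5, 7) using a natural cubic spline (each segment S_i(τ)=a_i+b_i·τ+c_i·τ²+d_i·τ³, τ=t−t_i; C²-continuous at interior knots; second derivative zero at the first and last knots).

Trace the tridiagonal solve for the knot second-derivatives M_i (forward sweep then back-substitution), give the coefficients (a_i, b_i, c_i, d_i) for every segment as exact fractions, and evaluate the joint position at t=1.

Δ: Δ0=3, Δ1=-7/3, Δ2=4
row 1: diag=10, rhs=-32; c'=3/10, d'=-16/5
row 2: denom=10−3·3/10=91/10; d'=(38−3·-16/5)/(91/10)=68/13
back: M2=68/13
back: M1=-16/5−3/10·68/13=-62/13
M: M0=0, M1=-62/13, M2=68/13, M3=0
seg 0: a=-4, c=M0/2=0, d=(M1−M0)/(6·2)=-31/78, b=Δ0−h0·(2M0+M1)/6=179/39
seg 1: a=2, c=M1/2=-31/13, d=(M2−M1)/(6·3)=5/9, b=Δ1−h1·(2M1+M2)/6=-7/39
seg 2: a=-5, c=M2/2=34/13, d=(M3−M2)/(6·2)=-17/39, b=Δ2−h2·(2M2+M3)/6=20/39
t_q=1 → seg 0, τ=1; S=-4+179/39·τ+0·τ²+-31/78·τ³=5/26

  seg 0: a=-4 b=179/39 c=0 d=-31/78
  seg 1: a=2 b=-7/39 c=-31/13 d=5/9
  seg 2: a=-5 b=20/39 c=34/13 d=-17/39
S(1) = 5/26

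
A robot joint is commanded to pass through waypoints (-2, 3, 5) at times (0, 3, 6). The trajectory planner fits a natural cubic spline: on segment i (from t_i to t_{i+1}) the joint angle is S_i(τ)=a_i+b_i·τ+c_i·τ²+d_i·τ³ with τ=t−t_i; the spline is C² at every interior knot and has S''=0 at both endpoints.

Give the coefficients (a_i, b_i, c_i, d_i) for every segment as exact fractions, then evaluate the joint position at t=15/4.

Δ: Δ0=5/3, Δ1=2/3
row 1: diag=12, rhs=-6; c'=1/4, d'=-1/2
back: M1=-1/2
M: M0=0, M1=-1/2, M2=0
seg 0: a=-2, c=M0/2=0, d=(M1−M0)/(6·3)=-1/36, b=Δ0−h0·(2M0+M1)/6=23/12
seg 1: a=3, c=M1/2=-1/4, d=(M2−M1)/(6·3)=1/36, b=Δ1−h1·(2M1+M2)/6=7/6
t_q=15/4 → seg 1, τ=3/4; S=3+7/6·τ+-1/4·τ²+1/36·τ³=959/256

  seg 0: a=-2 b=23/12 c=0 d=-1/36
  seg 1: a=3 b=7/6 c=-1/4 d=1/36
S(15/4) = 959/256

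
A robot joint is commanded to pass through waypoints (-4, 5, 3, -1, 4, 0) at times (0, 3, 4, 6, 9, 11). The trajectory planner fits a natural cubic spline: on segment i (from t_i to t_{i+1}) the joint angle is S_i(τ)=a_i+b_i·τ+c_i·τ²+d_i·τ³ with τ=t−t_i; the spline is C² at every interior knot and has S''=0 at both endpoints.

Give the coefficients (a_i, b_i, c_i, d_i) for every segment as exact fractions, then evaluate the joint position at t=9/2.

Δ: Δ0=3, Δ1=-2, Δ2=-2, Δ3=5/3, Δ4=-2
row 1: diag=8, rhs=-30; c'=1/8, d'=-15/4
row 2: denom=6−1·1/8=47/8; d'=(0−1·-15/4)/(47/8)=30/47
row 3: denom=10−2·16/47=438/47; d'=(22−2·30/47)/(438/47)=487/219
row 4: denom=10−3·47/146=1319/146; d'=(-22−3·487/219)/(1319/146)=-4186/1319
back: M4=-4186/1319
back: M3=487/219−47/146·-4186/1319=12842/3957
back: M2=30/47−16/47·12842/3957=-1846/3957
back: M1=-15/4−1/8·-1846/3957=-14608/3957
M: M0=0, M1=-14608/3957, M2=-1846/3957, M3=12842/3957, M4=-4186/1319, M5=0
seg 0: a=-4, c=M0/2=0, d=(M1−M0)/(6·3)=-7304/35613, b=Δ0−h0·(2M0+M1)/6=19175/3957
seg 1: a=5, c=M1/2=-7304/3957, d=(M2−M1)/(6·1)=709/1319, b=Δ1−h1·(2M1+M2)/6=-2737/3957
seg 2: a=3, c=M2/2=-923/3957, d=(M3−M2)/(6·2)=408/1319, b=Δ2−h2·(2M2+M3)/6=-10964/3957
seg 3: a=-1, c=M3/2=6421/3957, d=(M4−M3)/(6·3)=-12700/35613, b=Δ3−h3·(2M3+M4)/6=32/3957
seg 4: a=4, c=M4/2=-2093/1319, d=(M5−M4)/(6·2)=2093/7914, b=Δ4−h4·(2M4+M5)/6=458/3957
t_q=9/2 → seg 2, τ=1/2; S=3+-10964/3957·τ+-923/3957·τ²+408/1319·τ³=8415/5276

  seg 0: a=-4 b=19175/3957 c=0 d=-7304/35613
  seg 1: a=5 b=-2737/3957 c=-7304/3957 d=709/1319
  seg 2: a=3 b=-10964/3957 c=-923/3957 d=408/1319
  seg 3: a=-1 b=32/3957 c=6421/3957 d=-12700/35613
  seg 4: a=4 b=458/3957 c=-2093/1319 d=2093/7914
S(9/2) = 8415/5276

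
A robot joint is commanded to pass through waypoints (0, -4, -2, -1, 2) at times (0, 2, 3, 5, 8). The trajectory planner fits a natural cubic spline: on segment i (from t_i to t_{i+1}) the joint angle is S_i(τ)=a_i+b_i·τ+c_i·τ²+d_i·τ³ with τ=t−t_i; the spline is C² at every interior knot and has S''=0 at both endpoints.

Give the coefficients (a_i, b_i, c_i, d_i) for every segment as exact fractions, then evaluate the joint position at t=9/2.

Δ: Δ0=-2, Δ1=2, Δ2=1/2, Δ3=1
row 1: diag=6, rhs=24; c'=1/6, d'=4
row 2: denom=6−1·1/6=35/6; d'=(-9−1·4)/(35/6)=-78/35
row 3: denom=10−2·12/35=326/35; d'=(3−2·-78/35)/(326/35)=261/326
back: M3=261/326
back: M2=-78/35−12/35·261/326=-408/163
back: M1=4−1/6·-408/163=720/163
M: M0=0, M1=720/163, M2=-408/163, M3=261/326, M4=0
seg 0: a=0, c=M0/2=0, d=(M1−M0)/(6·2)=60/163, b=Δ0−h0·(2M0+M1)/6=-566/163
seg 1: a=-4, c=M1/2=360/163, d=(M2−M1)/(6·1)=-188/163, b=Δ1−h1·(2M1+M2)/6=154/163
seg 2: a=-2, c=M2/2=-204/163, d=(M3−M2)/(6·2)=359/1304, b=Δ2−h2·(2M2+M3)/6=310/163
seg 3: a=-1, c=M3/2=261/652, d=(M4−M3)/(6·3)=-29/652, b=Δ3−h3·(2M3+M4)/6=65/326
t_q=9/2 → seg 2, τ=3/2; S=-2+310/163·τ+-204/163·τ²+359/1304·τ³=-10787/10432

  seg 0: a=0 b=-566/163 c=0 d=60/163
  seg 1: a=-4 b=154/163 c=360/163 d=-188/163
  seg 2: a=-2 b=310/163 c=-204/163 d=359/1304
  seg 3: a=-1 b=65/326 c=261/652 d=-29/652
S(9/2) = -10787/10432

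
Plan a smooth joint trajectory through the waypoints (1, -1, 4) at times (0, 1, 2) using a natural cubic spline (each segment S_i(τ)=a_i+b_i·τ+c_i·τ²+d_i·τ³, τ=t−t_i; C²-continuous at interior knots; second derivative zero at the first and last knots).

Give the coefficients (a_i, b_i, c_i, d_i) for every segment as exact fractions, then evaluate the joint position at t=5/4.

Δ: Δ0=-2, Δ1=5
row 1: diag=4, rhs=42; c'=1/4, d'=21/2
back: M1=21/2
M: M0=0, M1=21/2, M2=0
seg 0: a=1, c=M0/2=0, d=(M1−M0)/(6·1)=7/4, b=Δ0−h0·(2M0+M1)/6=-15/4
seg 1: a=-1, c=M1/2=21/4, d=(M2−M1)/(6·1)=-7/4, b=Δ1−h1·(2M1+M2)/6=3/2
t_q=5/4 → seg 1, τ=1/4; S=-1+3/2·τ+21/4·τ²+-7/4·τ³=-83/256

  seg 0: a=1 b=-15/4 c=0 d=7/4
  seg 1: a=-1 b=3/2 c=21/4 d=-7/4
S(5/4) = -83/256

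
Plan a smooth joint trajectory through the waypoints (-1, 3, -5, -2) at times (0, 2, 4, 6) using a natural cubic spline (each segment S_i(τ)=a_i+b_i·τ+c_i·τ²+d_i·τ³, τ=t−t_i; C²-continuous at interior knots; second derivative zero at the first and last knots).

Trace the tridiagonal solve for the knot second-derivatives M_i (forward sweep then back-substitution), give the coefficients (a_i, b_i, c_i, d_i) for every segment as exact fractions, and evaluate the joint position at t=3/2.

Δ: Δ0=2, Δ1=-4, Δ2=3/2
row 1: diag=8, rhs=-36; c'=1/4, d'=-9/2
row 2: denom=8−2·1/4=15/2; d'=(33−2·-9/2)/(15/2)=28/5
back: M2=28/5
back: M1=-9/2−1/4·28/5=-59/10
M: M0=0, M1=-59/10, M2=28/5, M3=0
seg 0: a=-1, c=M0/2=0, d=(M1−M0)/(6·2)=-59/120, b=Δ0−h0·(2M0+M1)/6=119/30
seg 1: a=3, c=M1/2=-59/20, d=(M2−M1)/(6·2)=23/24, b=Δ1−h1·(2M1+M2)/6=-29/15
seg 2: a=-5, c=M2/2=14/5, d=(M3−M2)/(6·2)=-7/15, b=Δ2−h2·(2M2+M3)/6=-67/30
t_q=3/2 → seg 0, τ=3/2; S=-1+119/30·τ+0·τ²+-59/120·τ³=1053/320

  seg 0: a=-1 b=119/30 c=0 d=-59/120
  seg 1: a=3 b=-29/15 c=-59/20 d=23/24
  seg 2: a=-5 b=-67/30 c=14/5 d=-7/15
S(3/2) = 1053/320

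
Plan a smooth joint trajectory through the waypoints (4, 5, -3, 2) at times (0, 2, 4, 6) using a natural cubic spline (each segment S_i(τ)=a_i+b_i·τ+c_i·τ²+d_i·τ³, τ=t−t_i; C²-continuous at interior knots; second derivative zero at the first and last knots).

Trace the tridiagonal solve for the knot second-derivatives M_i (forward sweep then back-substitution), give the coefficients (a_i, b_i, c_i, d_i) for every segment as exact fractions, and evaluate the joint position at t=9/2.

  seg 0: a=4 b=32/15 c=0 d=-49/120
  seg 1: a=5 b=-83/30 c=-49/20 d=11/12
  seg 2: a=-3 b=-47/30 c=61/20 d=-61/120
S(9/2) = -987/320

Δ: Δ0=1/2, Δ1=-4, Δ2=5/2
row 1: diag=8, rhs=-27; c'=1/4, d'=-27/8
row 2: denom=8−2·1/4=15/2; d'=(39−2·-27/8)/(15/2)=61/10
back: M2=61/10
back: M1=-27/8−1/4·61/10=-49/10
M: M0=0, M1=-49/10, M2=61/10, M3=0
seg 0: a=4, c=M0/2=0, d=(M1−M0)/(6·2)=-49/120, b=Δ0−h0·(2M0+M1)/6=32/15
seg 1: a=5, c=M1/2=-49/20, d=(M2−M1)/(6·2)=11/12, b=Δ1−h1·(2M1+M2)/6=-83/30
seg 2: a=-3, c=M2/2=61/20, d=(M3−M2)/(6·2)=-61/120, b=Δ2−h2·(2M2+M3)/6=-47/30
t_q=9/2 → seg 2, τ=1/2; S=-3+-47/30·τ+61/20·τ²+-61/120·τ³=-987/320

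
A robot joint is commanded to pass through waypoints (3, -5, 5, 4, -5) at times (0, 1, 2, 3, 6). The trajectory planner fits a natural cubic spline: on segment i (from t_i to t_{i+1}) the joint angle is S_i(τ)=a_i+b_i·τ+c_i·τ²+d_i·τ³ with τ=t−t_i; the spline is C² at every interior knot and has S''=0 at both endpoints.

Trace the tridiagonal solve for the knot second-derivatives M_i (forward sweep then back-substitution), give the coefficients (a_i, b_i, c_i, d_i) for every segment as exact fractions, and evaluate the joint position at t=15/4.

  seg 0: a=3 b=-393/29 c=0 d=161/29
  seg 1: a=-5 b=90/29 c=483/29 d=-283/29
  seg 2: a=5 b=207/29 c=-366/29 d=130/29
  seg 3: a=4 b=-135/29 c=24/29 d=-8/87
S(15/4) = 217/232

Δ: Δ0=-8, Δ1=10, Δ2=-1, Δ3=-3
row 1: diag=4, rhs=108; c'=1/4, d'=27
row 2: denom=4−1·1/4=15/4; d'=(-66−1·27)/(15/4)=-124/5
row 3: denom=8−1·4/15=116/15; d'=(-12−1·-124/5)/(116/15)=48/29
back: M3=48/29
back: M2=-124/5−4/15·48/29=-732/29
back: M1=27−1/4·-732/29=966/29
M: M0=0, M1=966/29, M2=-732/29, M3=48/29, M4=0
seg 0: a=3, c=M0/2=0, d=(M1−M0)/(6·1)=161/29, b=Δ0−h0·(2M0+M1)/6=-393/29
seg 1: a=-5, c=M1/2=483/29, d=(M2−M1)/(6·1)=-283/29, b=Δ1−h1·(2M1+M2)/6=90/29
seg 2: a=5, c=M2/2=-366/29, d=(M3−M2)/(6·1)=130/29, b=Δ2−h2·(2M2+M3)/6=207/29
seg 3: a=4, c=M3/2=24/29, d=(M4−M3)/(6·3)=-8/87, b=Δ3−h3·(2M3+M4)/6=-135/29
t_q=15/4 → seg 3, τ=3/4; S=4+-135/29·τ+24/29·τ²+-8/87·τ³=217/232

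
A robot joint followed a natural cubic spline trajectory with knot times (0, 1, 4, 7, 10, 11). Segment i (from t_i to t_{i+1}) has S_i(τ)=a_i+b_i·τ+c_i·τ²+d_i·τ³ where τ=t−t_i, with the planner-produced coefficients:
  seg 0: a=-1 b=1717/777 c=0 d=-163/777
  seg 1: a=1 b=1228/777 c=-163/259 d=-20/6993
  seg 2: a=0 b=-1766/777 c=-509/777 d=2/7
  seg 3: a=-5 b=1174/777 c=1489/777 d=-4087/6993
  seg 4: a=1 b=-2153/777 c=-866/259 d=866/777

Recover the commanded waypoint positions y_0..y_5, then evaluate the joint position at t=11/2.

y_0 = S_0(0) = a_0 = -1
y_1 = S_1(0) = a_1 = 1
y_2 = S_2(0) = a_2 = 0
y_3 = S_3(0) = a_3 = -5
y_4 = S_4(0) = a_4 = 1
y_5 = S_4(1) = -4
t_q=11/2 is in segment 2 (τ=3/2); S_2(τ)=-145/37

y_0=-1 y_1=1 y_2=0 y_3=-5 y_4=1 y_5=-4
S(11/2) = -145/37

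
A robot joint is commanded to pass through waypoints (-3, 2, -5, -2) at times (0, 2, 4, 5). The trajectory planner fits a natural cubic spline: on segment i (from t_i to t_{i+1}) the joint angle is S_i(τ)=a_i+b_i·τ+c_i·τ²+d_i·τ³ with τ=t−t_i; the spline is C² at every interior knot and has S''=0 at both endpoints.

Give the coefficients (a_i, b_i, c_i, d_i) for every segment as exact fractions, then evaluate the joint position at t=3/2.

  seg 0: a=-3 b=52/11 c=0 d=-49/88
  seg 1: a=2 b=-43/22 c=-147/44 d=113/88
  seg 2: a=-5 b=1/11 c=48/11 d=-16/11
S(3/2) = 1557/704

Δ: Δ0=5/2, Δ1=-7/2, Δ2=3
row 1: diag=8, rhs=-36; c'=1/4, d'=-9/2
row 2: denom=6−2·1/4=11/2; d'=(39−2·-9/2)/(11/2)=96/11
back: M2=96/11
back: M1=-9/2−1/4·96/11=-147/22
M: M0=0, M1=-147/22, M2=96/11, M3=0
seg 0: a=-3, c=M0/2=0, d=(M1−M0)/(6·2)=-49/88, b=Δ0−h0·(2M0+M1)/6=52/11
seg 1: a=2, c=M1/2=-147/44, d=(M2−M1)/(6·2)=113/88, b=Δ1−h1·(2M1+M2)/6=-43/22
seg 2: a=-5, c=M2/2=48/11, d=(M3−M2)/(6·1)=-16/11, b=Δ2−h2·(2M2+M3)/6=1/11
t_q=3/2 → seg 0, τ=3/2; S=-3+52/11·τ+0·τ²+-49/88·τ³=1557/704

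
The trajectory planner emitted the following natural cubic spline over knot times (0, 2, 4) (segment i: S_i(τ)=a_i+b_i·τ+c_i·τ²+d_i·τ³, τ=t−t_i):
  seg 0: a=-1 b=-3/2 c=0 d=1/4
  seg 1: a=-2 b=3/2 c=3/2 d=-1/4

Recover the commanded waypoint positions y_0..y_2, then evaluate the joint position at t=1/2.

y_0=-1 y_1=-2 y_2=5
S(1/2) = -55/32

y_0 = S_0(0) = a_0 = -1
y_1 = S_1(0) = a_1 = -2
y_2 = S_1(2) = 5
t_q=1/2 is in segment 0 (τ=1/2); S_0(τ)=-55/32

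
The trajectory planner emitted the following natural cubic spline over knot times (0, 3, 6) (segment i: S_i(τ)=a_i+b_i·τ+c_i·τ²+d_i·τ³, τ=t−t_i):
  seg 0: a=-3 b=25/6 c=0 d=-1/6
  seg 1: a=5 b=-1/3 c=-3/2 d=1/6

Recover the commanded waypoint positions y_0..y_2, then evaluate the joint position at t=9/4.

y_0=-3 y_1=5 y_2=-5
S(9/4) = 573/128

y_0 = S_0(0) = a_0 = -3
y_1 = S_1(0) = a_1 = 5
y_2 = S_1(3) = -5
t_q=9/4 is in segment 0 (τ=9/4); S_0(τ)=573/128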